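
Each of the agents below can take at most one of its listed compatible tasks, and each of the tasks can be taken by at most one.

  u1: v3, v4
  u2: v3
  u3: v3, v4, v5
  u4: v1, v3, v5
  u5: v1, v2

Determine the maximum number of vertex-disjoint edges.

5

Unit-capacity flow: source→left, listed edges, right→sink; max matching = max flow.
Augmenting path u1→v3 (+1); matched 1.
Augmenting path u3→v4 (+1); matched 2.
Augmenting path u4→v1 (+1); matched 3.
Augmenting path u5→v2 (+1); matched 4.
Augmenting path u2→v3→u1→v4→u3→v5 (+1); matched 5.
No augmenting path remains; maximum matching = 5.
König certificate: {u1, u2, u3, u4, u5} is a vertex cover of size 5 (every listed pair touches it), so no matching can be larger.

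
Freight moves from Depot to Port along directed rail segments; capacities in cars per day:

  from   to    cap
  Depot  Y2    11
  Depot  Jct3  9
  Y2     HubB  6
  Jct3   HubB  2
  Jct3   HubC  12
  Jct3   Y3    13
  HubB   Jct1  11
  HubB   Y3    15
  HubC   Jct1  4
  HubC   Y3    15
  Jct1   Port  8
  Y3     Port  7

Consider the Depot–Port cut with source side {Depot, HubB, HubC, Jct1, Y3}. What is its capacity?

35

Edges leaving {Depot, HubB, HubC, Jct1, Y3}: Depot→Y2 (11), Depot→Jct3 (9), Jct1→Port (8), Y3→Port (7).
Cut capacity = 11 + 9 + 8 + 7 = 35.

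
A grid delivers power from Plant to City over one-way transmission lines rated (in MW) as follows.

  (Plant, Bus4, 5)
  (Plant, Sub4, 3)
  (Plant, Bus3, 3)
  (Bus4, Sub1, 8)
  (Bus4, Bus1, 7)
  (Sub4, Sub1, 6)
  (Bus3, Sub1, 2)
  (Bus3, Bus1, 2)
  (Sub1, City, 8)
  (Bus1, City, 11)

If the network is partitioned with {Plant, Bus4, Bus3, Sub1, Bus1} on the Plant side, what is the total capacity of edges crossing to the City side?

22

Edges leaving {Plant, Bus4, Bus3, Sub1, Bus1}: Plant→Sub4 (3), Sub1→City (8), Bus1→City (11).
Cut capacity = 3 + 8 + 11 = 22.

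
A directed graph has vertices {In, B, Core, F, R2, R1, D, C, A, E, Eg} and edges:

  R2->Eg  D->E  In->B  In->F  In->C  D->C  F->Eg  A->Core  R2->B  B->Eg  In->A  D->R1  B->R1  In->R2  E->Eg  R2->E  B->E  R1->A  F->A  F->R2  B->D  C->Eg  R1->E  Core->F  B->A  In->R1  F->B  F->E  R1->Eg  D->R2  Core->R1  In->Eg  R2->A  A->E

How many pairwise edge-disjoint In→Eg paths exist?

7

Assign every edge capacity 1; by Menger, the answer equals the max flow.
Path In→Eg (+1); total 1.
Path In→B→Eg (+1); total 2.
Path In→F→Eg (+1); total 3.
Path In→R2→Eg (+1); total 4.
Path In→R1→Eg (+1); total 5.
Path In→C→Eg (+1); total 6.
Path In→A→E→Eg (+1); total 7.
No residual In→Eg path; max flow = 7.
Certifying cut of size 7: {In→A, In→B, In→C, In→Eg, In→F, In→R1, In→R2}.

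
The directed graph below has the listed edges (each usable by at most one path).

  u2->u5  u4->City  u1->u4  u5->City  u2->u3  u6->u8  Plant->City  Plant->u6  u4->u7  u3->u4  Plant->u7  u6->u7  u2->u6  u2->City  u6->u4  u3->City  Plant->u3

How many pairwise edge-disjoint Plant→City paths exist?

Assign every edge capacity 1; by Menger, the answer equals the max flow.
Path Plant→City (+1); total 1.
Path Plant→u3→City (+1); total 2.
Path Plant→u6→u4→City (+1); total 3.
No residual Plant→City path; max flow = 3.
Certifying cut of size 3: {Plant→City, Plant→u3, Plant→u6}.

3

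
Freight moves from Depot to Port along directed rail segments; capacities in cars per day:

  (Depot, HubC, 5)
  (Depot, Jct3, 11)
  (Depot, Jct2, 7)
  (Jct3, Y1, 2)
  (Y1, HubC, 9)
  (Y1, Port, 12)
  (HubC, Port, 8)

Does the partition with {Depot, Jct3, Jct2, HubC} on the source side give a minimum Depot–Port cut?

No — its capacity is 10, but the minimum cut has capacity 7.

Given cut capacity: 2 + 8 = 10.
Augment Depot→HubC→Port: bottleneck 5, flow now 5.
Augment Depot→Jct3→Y1→Port: bottleneck 2, flow now 7.
No augmenting path remains; maximum flow = 7.
In the residual graph, reachable from Depot: {Depot, Jct3, Jct2}.
Min-cut edges: Depot→HubC (5), Jct3→Y1 (2); capacity 5 + 2 = 7.
Cut capacity 10 exceeds the max flow 7, so it is not minimum.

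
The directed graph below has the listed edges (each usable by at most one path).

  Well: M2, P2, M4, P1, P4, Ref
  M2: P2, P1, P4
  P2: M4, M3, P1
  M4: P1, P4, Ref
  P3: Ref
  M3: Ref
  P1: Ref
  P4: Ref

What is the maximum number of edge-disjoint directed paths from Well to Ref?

Assign every edge capacity 1; by Menger, the answer equals the max flow.
Path Well→Ref (+1); total 1.
Path Well→M4→Ref (+1); total 2.
Path Well→P1→Ref (+1); total 3.
Path Well→P4→Ref (+1); total 4.
Path Well→P2→M3→Ref (+1); total 5.
No residual Well→Ref path; max flow = 5.
Certifying cut of size 5: {M4→Ref, P1→Ref, P2→M3, P4→Ref, Well→Ref}.

5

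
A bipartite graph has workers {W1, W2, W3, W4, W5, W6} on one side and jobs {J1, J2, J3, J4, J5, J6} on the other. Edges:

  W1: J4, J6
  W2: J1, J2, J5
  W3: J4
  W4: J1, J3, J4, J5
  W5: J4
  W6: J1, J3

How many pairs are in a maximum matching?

5

Unit-capacity flow: source→left, listed edges, right→sink; max matching = max flow.
Augmenting path W1→J4 (+1); matched 1.
Augmenting path W2→J1 (+1); matched 2.
Augmenting path W4→J3 (+1); matched 3.
Augmenting path W3→J4→W1→J6 (+1); matched 4.
Augmenting path W6→J1→W2→J2 (+1); matched 5.
No augmenting path remains; maximum matching = 5.
König certificate: {W1, W2, W4, W6, J4} is a vertex cover of size 5 (every listed pair touches it), so no matching can be larger.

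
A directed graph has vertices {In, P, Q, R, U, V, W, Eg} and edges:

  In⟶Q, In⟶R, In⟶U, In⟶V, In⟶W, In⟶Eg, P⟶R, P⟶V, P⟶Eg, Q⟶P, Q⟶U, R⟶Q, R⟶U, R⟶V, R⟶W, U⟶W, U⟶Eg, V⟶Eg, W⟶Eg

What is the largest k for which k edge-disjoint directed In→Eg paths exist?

Assign every edge capacity 1; by Menger, the answer equals the max flow.
Path In→Eg (+1); total 1.
Path In→U→Eg (+1); total 2.
Path In→V→Eg (+1); total 3.
Path In→W→Eg (+1); total 4.
Path In→Q→P→Eg (+1); total 5.
No residual In→Eg path; max flow = 5.
Certifying cut of size 5: {In→Eg, Q→P, U→Eg, V→Eg, W→Eg}.

5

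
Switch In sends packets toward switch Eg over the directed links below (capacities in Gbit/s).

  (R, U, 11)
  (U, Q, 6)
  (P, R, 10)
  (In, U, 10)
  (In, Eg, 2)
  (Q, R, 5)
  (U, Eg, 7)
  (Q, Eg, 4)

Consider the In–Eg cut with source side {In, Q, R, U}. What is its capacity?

Edges leaving {In, Q, R, U}: In→Eg (2), Q→Eg (4), U→Eg (7).
Cut capacity = 2 + 4 + 7 = 13.

13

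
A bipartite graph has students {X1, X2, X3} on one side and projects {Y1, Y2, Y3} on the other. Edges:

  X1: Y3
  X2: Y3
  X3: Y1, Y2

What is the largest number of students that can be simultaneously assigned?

Unit-capacity flow: source→left, listed edges, right→sink; max matching = max flow.
Augmenting path X1→Y3 (+1); matched 1.
Augmenting path X3→Y1 (+1); matched 2.
No augmenting path remains; maximum matching = 2.
König certificate: {X3, Y3} is a vertex cover of size 2 (every listed pair touches it), so no matching can be larger.

2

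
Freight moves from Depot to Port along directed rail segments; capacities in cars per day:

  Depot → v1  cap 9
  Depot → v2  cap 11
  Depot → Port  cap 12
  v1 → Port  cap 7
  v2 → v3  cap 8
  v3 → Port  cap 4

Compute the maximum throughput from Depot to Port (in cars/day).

23

Augment Depot→Port: bottleneck 12, flow now 12.
Augment Depot→v1→Port: bottleneck 7, flow now 19.
Augment Depot→v2→v3→Port: bottleneck 4, flow now 23.
No augmenting path remains; maximum flow = 23.
In the residual graph, reachable from Depot: {Depot, v1, v2, v3}.
Min-cut edges: Depot→Port (12), v1→Port (7), v3→Port (4); capacity 12 + 7 + 4 = 23.
This cut is saturated, so no flow can exceed 23.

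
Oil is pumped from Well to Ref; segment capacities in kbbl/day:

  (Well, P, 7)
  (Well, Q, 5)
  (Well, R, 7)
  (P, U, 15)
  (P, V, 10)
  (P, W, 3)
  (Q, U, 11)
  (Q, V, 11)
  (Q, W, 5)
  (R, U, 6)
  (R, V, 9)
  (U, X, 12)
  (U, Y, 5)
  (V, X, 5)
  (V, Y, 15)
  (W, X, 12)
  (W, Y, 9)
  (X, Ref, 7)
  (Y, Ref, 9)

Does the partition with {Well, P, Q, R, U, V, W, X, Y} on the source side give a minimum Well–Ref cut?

Yes — it is a minimum cut (capacity 16).

Given cut capacity: 7 + 9 = 16.
Augment Well→P→U→X→Ref: bottleneck 7, flow now 7.
Augment Well→Q→U→Y→Ref: bottleneck 5, flow now 12.
Augment Well→R→V→Y→Ref: bottleneck 4, flow now 16.
No augmenting path remains; maximum flow = 16.
Cut capacity 16 equals the max flow, so it is a minimum cut.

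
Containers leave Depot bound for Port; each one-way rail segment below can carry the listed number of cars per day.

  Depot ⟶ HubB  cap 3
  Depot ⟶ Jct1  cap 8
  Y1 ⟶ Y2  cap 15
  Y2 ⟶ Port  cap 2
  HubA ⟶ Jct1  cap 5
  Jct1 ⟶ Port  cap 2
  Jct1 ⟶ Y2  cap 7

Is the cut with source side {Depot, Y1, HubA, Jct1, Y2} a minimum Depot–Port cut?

Given cut capacity: 3 + 2 + 2 = 7.
Augment Depot→Jct1→Port: bottleneck 2, flow now 2.
Augment Depot→Jct1→Y2→Port: bottleneck 2, flow now 4.
No augmenting path remains; maximum flow = 4.
In the residual graph, reachable from Depot: {Depot, HubB, Jct1, Y2}.
Min-cut edges: Jct1→Port (2), Y2→Port (2); capacity 2 + 2 = 4.
Cut capacity 7 exceeds the max flow 4, so it is not minimum.

No — its capacity is 7, but the minimum cut has capacity 4.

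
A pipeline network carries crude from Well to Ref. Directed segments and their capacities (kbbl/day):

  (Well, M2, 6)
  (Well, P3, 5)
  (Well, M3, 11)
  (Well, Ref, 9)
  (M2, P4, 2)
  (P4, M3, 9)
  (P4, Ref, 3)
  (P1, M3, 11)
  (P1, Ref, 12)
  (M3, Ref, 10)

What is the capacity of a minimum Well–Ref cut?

21

Augment Well→Ref: bottleneck 9, flow now 9.
Augment Well→M3→Ref: bottleneck 10, flow now 19.
Augment Well→M2→P4→Ref: bottleneck 2, flow now 21.
No augmenting path remains; maximum flow = 21.
By max-flow min-cut, the minimum cut capacity equals the max flow.
In the residual graph, reachable from Well: {Well, M2, P3, M3}.
Min-cut edges: Well→Ref (9), M2→P4 (2), M3→Ref (10); capacity 9 + 2 + 10 = 21.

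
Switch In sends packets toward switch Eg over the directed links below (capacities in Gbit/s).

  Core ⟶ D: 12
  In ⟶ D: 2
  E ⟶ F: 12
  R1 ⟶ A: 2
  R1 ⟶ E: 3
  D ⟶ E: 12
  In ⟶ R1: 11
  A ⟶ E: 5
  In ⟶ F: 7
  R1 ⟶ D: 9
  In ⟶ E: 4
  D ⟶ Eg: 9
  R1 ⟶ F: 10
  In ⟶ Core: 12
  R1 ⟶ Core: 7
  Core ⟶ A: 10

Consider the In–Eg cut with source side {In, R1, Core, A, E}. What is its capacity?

Edges leaving {In, R1, Core, A, E}: In→D (2), In→F (7), R1→D (9), R1→F (10), Core→D (12), E→F (12).
Cut capacity = 2 + 7 + 9 + 10 + 12 + 12 = 52.

52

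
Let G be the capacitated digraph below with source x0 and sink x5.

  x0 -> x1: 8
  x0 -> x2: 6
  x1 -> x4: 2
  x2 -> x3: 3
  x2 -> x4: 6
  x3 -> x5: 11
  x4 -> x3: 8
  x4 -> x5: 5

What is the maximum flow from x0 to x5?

8

Augment x0→x1→x4→x5: bottleneck 2, flow now 2.
Augment x0→x2→x3→x5: bottleneck 3, flow now 5.
Augment x0→x2→x4→x5: bottleneck 3, flow now 8.
No augmenting path remains; maximum flow = 8.
In the residual graph, reachable from x0: {x0, x1}.
Min-cut edges: x0→x2 (6), x1→x4 (2); capacity 6 + 2 = 8.
This cut is saturated, so no flow can exceed 8.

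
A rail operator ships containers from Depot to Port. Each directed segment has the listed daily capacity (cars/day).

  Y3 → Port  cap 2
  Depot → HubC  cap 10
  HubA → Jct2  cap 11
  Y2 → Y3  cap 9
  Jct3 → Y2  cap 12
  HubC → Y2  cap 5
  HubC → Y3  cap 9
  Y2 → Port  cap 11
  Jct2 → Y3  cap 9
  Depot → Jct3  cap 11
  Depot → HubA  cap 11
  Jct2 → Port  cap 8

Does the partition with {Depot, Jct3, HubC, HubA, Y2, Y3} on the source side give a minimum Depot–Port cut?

Given cut capacity: 11 + 11 + 2 = 24.
Augment Depot→Jct3→Y2→Port: bottleneck 11, flow now 11.
Augment Depot→HubC→Y3→Port: bottleneck 2, flow now 13.
Augment Depot→HubA→Jct2→Port: bottleneck 8, flow now 21.
No augmenting path remains; maximum flow = 21.
In the residual graph, reachable from Depot: {Depot, Jct3, HubC, HubA, Y2, Jct2, Y3}.
Min-cut edges: Y2→Port (11), Jct2→Port (8), Y3→Port (2); capacity 11 + 8 + 2 = 21.
Cut capacity 24 exceeds the max flow 21, so it is not minimum.

No — its capacity is 24, but the minimum cut has capacity 21.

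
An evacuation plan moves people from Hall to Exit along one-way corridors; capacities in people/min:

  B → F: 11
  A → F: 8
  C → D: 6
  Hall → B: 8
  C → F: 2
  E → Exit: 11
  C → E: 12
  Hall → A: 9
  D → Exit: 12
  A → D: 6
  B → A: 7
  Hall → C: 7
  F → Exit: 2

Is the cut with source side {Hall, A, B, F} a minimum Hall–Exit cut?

Given cut capacity: 7 + 6 + 2 = 15.
Augment Hall→A→D→Exit: bottleneck 6, flow now 6.
Augment Hall→A→F→Exit: bottleneck 2, flow now 8.
Augment Hall→C→D→Exit: bottleneck 6, flow now 14.
Augment Hall→C→E→Exit: bottleneck 1, flow now 15.
No augmenting path remains; maximum flow = 15.
Cut capacity 15 equals the max flow, so it is a minimum cut.

Yes — it is a minimum cut (capacity 15).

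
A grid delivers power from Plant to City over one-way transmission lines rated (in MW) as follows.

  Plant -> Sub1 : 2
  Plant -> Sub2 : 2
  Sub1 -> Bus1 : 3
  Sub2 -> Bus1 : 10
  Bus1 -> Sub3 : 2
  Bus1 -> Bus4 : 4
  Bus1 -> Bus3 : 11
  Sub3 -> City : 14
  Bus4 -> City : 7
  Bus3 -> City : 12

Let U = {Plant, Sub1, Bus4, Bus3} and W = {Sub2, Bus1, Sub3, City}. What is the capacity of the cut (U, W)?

Edges leaving {Plant, Sub1, Bus4, Bus3}: Plant→Sub2 (2), Sub1→Bus1 (3), Bus4→City (7), Bus3→City (12).
Cut capacity = 2 + 3 + 7 + 12 = 24.

24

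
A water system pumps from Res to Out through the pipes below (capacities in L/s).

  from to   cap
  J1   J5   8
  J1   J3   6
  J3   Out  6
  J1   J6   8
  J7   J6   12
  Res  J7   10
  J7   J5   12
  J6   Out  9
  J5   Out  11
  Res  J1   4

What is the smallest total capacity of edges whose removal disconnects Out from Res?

14

Augment Res→J1→J6→Out: bottleneck 4, flow now 4.
Augment Res→J7→J6→Out: bottleneck 5, flow now 9.
Augment Res→J7→J5→Out: bottleneck 5, flow now 14.
No augmenting path remains; maximum flow = 14.
By max-flow min-cut, the minimum cut capacity equals the max flow.
In the residual graph, reachable from Res: {Res}.
Min-cut edges: Res→J1 (4), Res→J7 (10); capacity 4 + 10 = 14.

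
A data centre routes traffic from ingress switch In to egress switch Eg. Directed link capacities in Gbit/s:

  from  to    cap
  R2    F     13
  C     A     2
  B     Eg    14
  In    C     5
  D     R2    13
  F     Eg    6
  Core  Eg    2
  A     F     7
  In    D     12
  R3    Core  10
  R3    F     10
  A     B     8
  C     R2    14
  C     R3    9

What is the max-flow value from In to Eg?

10

Augment In→C→R3→Core→Eg: bottleneck 2, flow now 2.
Augment In→C→R3→F→Eg: bottleneck 3, flow now 5.
Augment In→D→R2→F→Eg: bottleneck 3, flow now 8.
Augment In→D→R2→F→R3→C→A→B→Eg: bottleneck 2, flow now 10. (uses reverse residual edge)
No augmenting path remains; maximum flow = 10.
In the residual graph, reachable from In: {In, C, D, R3, R2, Core, F}.
Min-cut edges: C→A (2), Core→Eg (2), F→Eg (6); capacity 2 + 2 + 6 = 10.
This cut is saturated, so no flow can exceed 10.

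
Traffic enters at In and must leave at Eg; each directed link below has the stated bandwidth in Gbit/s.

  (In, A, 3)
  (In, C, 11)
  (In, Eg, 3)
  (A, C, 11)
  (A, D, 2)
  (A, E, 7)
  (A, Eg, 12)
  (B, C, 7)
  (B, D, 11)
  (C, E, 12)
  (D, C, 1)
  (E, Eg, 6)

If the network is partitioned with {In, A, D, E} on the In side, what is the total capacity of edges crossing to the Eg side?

Edges leaving {In, A, D, E}: In→C (11), In→Eg (3), A→C (11), A→Eg (12), D→C (1), E→Eg (6).
Cut capacity = 11 + 3 + 11 + 12 + 1 + 6 = 44.

44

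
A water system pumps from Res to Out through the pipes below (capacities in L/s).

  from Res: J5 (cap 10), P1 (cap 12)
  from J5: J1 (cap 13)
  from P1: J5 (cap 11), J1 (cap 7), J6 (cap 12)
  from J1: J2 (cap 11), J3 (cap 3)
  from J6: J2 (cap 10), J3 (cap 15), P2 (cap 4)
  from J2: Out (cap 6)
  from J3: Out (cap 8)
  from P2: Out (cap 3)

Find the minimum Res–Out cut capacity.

17

Augment Res→J5→J1→J2→Out: bottleneck 6, flow now 6.
Augment Res→J5→J1→J3→Out: bottleneck 3, flow now 9.
Augment Res→P1→J6→J3→Out: bottleneck 5, flow now 14.
Augment Res→P1→J6→P2→Out: bottleneck 3, flow now 17.
No augmenting path remains; maximum flow = 17.
By max-flow min-cut, the minimum cut capacity equals the max flow.
In the residual graph, reachable from Res: {Res, J5, P1, J1, J6, J2, J3, P2}.
Min-cut edges: J2→Out (6), J3→Out (8), P2→Out (3); capacity 6 + 8 + 3 = 17.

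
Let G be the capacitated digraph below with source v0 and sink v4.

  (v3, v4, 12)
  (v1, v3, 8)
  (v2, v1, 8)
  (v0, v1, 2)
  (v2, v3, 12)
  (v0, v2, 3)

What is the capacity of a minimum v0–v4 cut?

5

Augment v0→v1→v3→v4: bottleneck 2, flow now 2.
Augment v0→v2→v3→v4: bottleneck 3, flow now 5.
No augmenting path remains; maximum flow = 5.
By max-flow min-cut, the minimum cut capacity equals the max flow.
In the residual graph, reachable from v0: {v0}.
Min-cut edges: v0→v1 (2), v0→v2 (3); capacity 2 + 3 = 5.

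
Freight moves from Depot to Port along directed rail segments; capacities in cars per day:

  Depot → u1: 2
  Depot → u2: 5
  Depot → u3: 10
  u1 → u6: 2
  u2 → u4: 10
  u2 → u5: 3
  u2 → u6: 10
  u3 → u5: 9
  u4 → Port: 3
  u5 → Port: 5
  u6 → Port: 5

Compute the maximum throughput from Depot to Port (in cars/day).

Augment Depot→u1→u6→Port: bottleneck 2, flow now 2.
Augment Depot→u2→u4→Port: bottleneck 3, flow now 5.
Augment Depot→u2→u5→Port: bottleneck 2, flow now 7.
Augment Depot→u3→u5→Port: bottleneck 3, flow now 10.
Augment Depot→u3→u5→u2→u6→Port: bottleneck 2, flow now 12. (uses reverse residual edge)
No augmenting path remains; maximum flow = 12.
In the residual graph, reachable from Depot: {Depot, u3, u5}.
Min-cut edges: Depot→u1 (2), Depot→u2 (5), u5→Port (5); capacity 2 + 5 + 5 = 12.
This cut is saturated, so no flow can exceed 12.

12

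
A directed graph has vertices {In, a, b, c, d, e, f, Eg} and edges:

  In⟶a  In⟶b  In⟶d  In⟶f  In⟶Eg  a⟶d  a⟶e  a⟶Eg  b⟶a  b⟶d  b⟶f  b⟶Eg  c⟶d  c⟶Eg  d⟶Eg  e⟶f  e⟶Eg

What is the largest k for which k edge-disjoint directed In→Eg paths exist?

Assign every edge capacity 1; by Menger, the answer equals the max flow.
Path In→Eg (+1); total 1.
Path In→a→Eg (+1); total 2.
Path In→b→Eg (+1); total 3.
Path In→d→Eg (+1); total 4.
No residual In→Eg path; max flow = 4.
Certifying cut of size 4: {In→Eg, In→a, In→b, In→d}.

4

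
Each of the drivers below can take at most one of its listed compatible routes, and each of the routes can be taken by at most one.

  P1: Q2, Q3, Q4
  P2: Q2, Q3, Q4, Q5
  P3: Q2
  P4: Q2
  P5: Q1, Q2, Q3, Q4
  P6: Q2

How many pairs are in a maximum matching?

4

Unit-capacity flow: source→left, listed edges, right→sink; max matching = max flow.
Augmenting path P1→Q2 (+1); matched 1.
Augmenting path P2→Q3 (+1); matched 2.
Augmenting path P5→Q1 (+1); matched 3.
Augmenting path P3→Q2→P1→Q4 (+1); matched 4.
No augmenting path remains; maximum matching = 4.
König certificate: {P1, P2, P5, Q2} is a vertex cover of size 4 (every listed pair touches it), so no matching can be larger.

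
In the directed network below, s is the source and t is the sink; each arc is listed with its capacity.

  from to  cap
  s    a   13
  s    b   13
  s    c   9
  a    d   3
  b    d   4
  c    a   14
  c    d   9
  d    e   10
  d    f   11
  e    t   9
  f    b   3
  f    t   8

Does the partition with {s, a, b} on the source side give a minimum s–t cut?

Given cut capacity: 9 + 3 + 4 = 16.
Augment s→a→d→e→t: bottleneck 3, flow now 3.
Augment s→b→d→e→t: bottleneck 4, flow now 7.
Augment s→c→d→e→t: bottleneck 2, flow now 9.
Augment s→c→d→f→t: bottleneck 7, flow now 16.
No augmenting path remains; maximum flow = 16.
Cut capacity 16 equals the max flow, so it is a minimum cut.

Yes — it is a minimum cut (capacity 16).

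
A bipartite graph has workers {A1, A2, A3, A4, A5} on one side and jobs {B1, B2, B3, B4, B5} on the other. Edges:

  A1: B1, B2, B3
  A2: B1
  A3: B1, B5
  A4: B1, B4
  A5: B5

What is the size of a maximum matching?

4

Unit-capacity flow: source→left, listed edges, right→sink; max matching = max flow.
Augmenting path A1→B1 (+1); matched 1.
Augmenting path A3→B5 (+1); matched 2.
Augmenting path A4→B4 (+1); matched 3.
Augmenting path A2→B1→A1→B2 (+1); matched 4.
No augmenting path remains; maximum matching = 4.
König certificate: {A1, A4, B1, B5} is a vertex cover of size 4 (every listed pair touches it), so no matching can be larger.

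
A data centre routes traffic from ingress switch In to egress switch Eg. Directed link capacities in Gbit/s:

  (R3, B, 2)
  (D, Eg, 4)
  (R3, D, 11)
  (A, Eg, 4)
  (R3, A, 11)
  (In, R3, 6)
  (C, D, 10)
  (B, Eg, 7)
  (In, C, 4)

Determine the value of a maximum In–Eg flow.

Augment In→R3→D→Eg: bottleneck 4, flow now 4.
Augment In→R3→B→Eg: bottleneck 2, flow now 6.
Augment In→C→D→R3→A→Eg: bottleneck 4, flow now 10. (uses reverse residual edge)
No augmenting path remains; maximum flow = 10.
In the residual graph, reachable from In: {In}.
Min-cut edges: In→R3 (6), In→C (4); capacity 6 + 4 = 10.
This cut is saturated, so no flow can exceed 10.

10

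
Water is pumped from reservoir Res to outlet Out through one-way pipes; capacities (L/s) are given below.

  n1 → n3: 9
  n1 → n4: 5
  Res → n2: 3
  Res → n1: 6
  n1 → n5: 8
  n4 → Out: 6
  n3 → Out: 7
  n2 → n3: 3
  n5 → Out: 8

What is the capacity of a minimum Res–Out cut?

9

Augment Res→n1→n3→Out: bottleneck 6, flow now 6.
Augment Res→n2→n3→Out: bottleneck 1, flow now 7.
Augment Res→n2→n3→n1→n4→Out: bottleneck 2, flow now 9. (uses reverse residual edge)
No augmenting path remains; maximum flow = 9.
By max-flow min-cut, the minimum cut capacity equals the max flow.
In the residual graph, reachable from Res: {Res}.
Min-cut edges: Res→n1 (6), Res→n2 (3); capacity 6 + 3 = 9.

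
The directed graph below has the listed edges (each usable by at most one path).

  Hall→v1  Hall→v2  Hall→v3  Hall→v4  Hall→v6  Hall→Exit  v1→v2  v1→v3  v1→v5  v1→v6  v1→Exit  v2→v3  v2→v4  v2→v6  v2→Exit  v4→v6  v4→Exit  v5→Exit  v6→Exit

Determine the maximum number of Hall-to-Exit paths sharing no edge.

5

Assign every edge capacity 1; by Menger, the answer equals the max flow.
Path Hall→Exit (+1); total 1.
Path Hall→v1→Exit (+1); total 2.
Path Hall→v2→Exit (+1); total 3.
Path Hall→v4→Exit (+1); total 4.
Path Hall→v6→Exit (+1); total 5.
No residual Hall→Exit path; max flow = 5.
Certifying cut of size 5: {Hall→Exit, Hall→v1, Hall→v2, Hall→v4, Hall→v6}.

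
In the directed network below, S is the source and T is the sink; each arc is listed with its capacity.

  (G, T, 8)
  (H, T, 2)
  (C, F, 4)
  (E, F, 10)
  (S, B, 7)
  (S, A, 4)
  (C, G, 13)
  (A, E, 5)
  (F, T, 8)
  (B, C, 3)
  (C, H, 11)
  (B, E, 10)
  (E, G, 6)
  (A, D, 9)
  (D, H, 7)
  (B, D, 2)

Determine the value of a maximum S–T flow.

Augment S→A→D→H→T: bottleneck 2, flow now 2.
Augment S→A→E→F→T: bottleneck 2, flow now 4.
Augment S→B→C→F→T: bottleneck 3, flow now 7.
Augment S→B→E→F→T: bottleneck 3, flow now 10.
Augment S→B→E→G→T: bottleneck 1, flow now 11.
No augmenting path remains; maximum flow = 11.
In the residual graph, reachable from S: {S}.
Min-cut edges: S→A (4), S→B (7); capacity 4 + 7 = 11.
This cut is saturated, so no flow can exceed 11.

11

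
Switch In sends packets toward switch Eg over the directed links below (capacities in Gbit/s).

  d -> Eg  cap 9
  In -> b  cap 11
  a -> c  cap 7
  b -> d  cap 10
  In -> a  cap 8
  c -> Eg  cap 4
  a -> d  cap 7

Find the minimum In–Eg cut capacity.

Augment In→a→c→Eg: bottleneck 4, flow now 4.
Augment In→a→d→Eg: bottleneck 4, flow now 8.
Augment In→b→d→Eg: bottleneck 5, flow now 13.
No augmenting path remains; maximum flow = 13.
By max-flow min-cut, the minimum cut capacity equals the max flow.
In the residual graph, reachable from In: {In, a, b, c, d}.
Min-cut edges: c→Eg (4), d→Eg (9); capacity 4 + 9 = 13.

13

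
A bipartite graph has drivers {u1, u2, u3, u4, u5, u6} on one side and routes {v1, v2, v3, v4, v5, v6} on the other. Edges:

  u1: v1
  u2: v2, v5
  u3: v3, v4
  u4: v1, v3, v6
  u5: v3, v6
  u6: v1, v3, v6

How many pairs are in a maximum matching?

Unit-capacity flow: source→left, listed edges, right→sink; max matching = max flow.
Augmenting path u1→v1 (+1); matched 1.
Augmenting path u2→v2 (+1); matched 2.
Augmenting path u3→v3 (+1); matched 3.
Augmenting path u4→v6 (+1); matched 4.
Augmenting path u5→v3→u3→v4 (+1); matched 5.
No augmenting path remains; maximum matching = 5.
König certificate: {u2, u3, v1, v3, v6} is a vertex cover of size 5 (every listed pair touches it), so no matching can be larger.

5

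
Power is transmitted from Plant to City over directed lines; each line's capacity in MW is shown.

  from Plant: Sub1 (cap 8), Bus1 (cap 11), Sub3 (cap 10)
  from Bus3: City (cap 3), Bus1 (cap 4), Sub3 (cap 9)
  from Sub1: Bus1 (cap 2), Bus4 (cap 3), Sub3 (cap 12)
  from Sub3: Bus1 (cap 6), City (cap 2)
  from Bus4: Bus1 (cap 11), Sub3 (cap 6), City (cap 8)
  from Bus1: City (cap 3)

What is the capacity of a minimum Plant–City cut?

8

Augment Plant→Sub3→City: bottleneck 2, flow now 2.
Augment Plant→Bus1→City: bottleneck 3, flow now 5.
Augment Plant→Sub1→Bus4→City: bottleneck 3, flow now 8.
No augmenting path remains; maximum flow = 8.
By max-flow min-cut, the minimum cut capacity equals the max flow.
In the residual graph, reachable from Plant: {Plant, Sub1, Sub3, Bus1}.
Min-cut edges: Sub1→Bus4 (3), Sub3→City (2), Bus1→City (3); capacity 3 + 2 + 3 = 8.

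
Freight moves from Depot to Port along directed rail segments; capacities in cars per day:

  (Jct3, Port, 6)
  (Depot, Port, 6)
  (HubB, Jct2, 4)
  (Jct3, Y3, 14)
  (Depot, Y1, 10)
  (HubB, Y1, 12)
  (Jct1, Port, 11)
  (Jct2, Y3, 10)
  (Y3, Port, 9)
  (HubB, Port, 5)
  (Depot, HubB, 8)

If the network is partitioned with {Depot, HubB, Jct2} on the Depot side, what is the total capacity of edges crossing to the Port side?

Edges leaving {Depot, HubB, Jct2}: Depot→Y1 (10), Depot→Port (6), HubB→Y1 (12), HubB→Port (5), Jct2→Y3 (10).
Cut capacity = 10 + 6 + 12 + 5 + 10 = 43.

43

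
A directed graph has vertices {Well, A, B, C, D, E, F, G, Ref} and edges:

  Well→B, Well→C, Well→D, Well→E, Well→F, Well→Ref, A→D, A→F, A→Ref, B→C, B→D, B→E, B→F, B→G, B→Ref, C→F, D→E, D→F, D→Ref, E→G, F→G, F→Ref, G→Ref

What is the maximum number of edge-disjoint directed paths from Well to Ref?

5

Assign every edge capacity 1; by Menger, the answer equals the max flow.
Path Well→Ref (+1); total 1.
Path Well→B→Ref (+1); total 2.
Path Well→D→Ref (+1); total 3.
Path Well→F→Ref (+1); total 4.
Path Well→E→G→Ref (+1); total 5.
No residual Well→Ref path; max flow = 5.
Certifying cut of size 5: {F→Ref, G→Ref, Well→B, Well→D, Well→Ref}.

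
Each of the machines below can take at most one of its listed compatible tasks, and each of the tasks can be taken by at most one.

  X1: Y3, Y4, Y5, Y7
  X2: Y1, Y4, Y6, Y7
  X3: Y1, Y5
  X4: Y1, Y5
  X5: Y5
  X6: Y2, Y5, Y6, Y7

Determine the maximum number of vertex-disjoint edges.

5

Unit-capacity flow: source→left, listed edges, right→sink; max matching = max flow.
Augmenting path X1→Y3 (+1); matched 1.
Augmenting path X2→Y1 (+1); matched 2.
Augmenting path X3→Y5 (+1); matched 3.
Augmenting path X6→Y2 (+1); matched 4.
Augmenting path X4→Y1→X2→Y4 (+1); matched 5.
No augmenting path remains; maximum matching = 5.
König certificate: {X1, X2, X6, Y1, Y5} is a vertex cover of size 5 (every listed pair touches it), so no matching can be larger.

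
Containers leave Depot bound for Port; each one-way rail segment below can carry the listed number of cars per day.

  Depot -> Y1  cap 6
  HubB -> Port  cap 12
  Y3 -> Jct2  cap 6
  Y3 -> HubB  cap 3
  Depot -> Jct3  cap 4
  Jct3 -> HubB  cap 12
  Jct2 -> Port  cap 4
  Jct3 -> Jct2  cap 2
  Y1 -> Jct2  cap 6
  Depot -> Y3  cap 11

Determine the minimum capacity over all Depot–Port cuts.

Augment Depot→Jct3→HubB→Port: bottleneck 4, flow now 4.
Augment Depot→Y1→Jct2→Port: bottleneck 4, flow now 8.
Augment Depot→Y3→HubB→Port: bottleneck 3, flow now 11.
No augmenting path remains; maximum flow = 11.
By max-flow min-cut, the minimum cut capacity equals the max flow.
In the residual graph, reachable from Depot: {Depot, Y1, Y3, Jct2}.
Min-cut edges: Depot→Jct3 (4), Y3→HubB (3), Jct2→Port (4); capacity 4 + 3 + 4 = 11.

11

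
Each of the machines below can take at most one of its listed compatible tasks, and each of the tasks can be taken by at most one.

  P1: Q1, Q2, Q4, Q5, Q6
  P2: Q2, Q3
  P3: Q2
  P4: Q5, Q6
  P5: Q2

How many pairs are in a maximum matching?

Unit-capacity flow: source→left, listed edges, right→sink; max matching = max flow.
Augmenting path P1→Q1 (+1); matched 1.
Augmenting path P2→Q2 (+1); matched 2.
Augmenting path P4→Q5 (+1); matched 3.
Augmenting path P3→Q2→P2→Q3 (+1); matched 4.
No augmenting path remains; maximum matching = 4.
König certificate: {P1, P2, P4, Q2} is a vertex cover of size 4 (every listed pair touches it), so no matching can be larger.

4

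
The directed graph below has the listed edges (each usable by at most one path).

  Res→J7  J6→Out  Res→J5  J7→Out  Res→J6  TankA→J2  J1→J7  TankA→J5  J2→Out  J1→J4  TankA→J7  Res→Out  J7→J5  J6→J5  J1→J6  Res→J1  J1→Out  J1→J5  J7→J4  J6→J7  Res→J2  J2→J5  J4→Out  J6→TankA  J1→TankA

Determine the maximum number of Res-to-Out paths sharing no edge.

Assign every edge capacity 1; by Menger, the answer equals the max flow.
Path Res→Out (+1); total 1.
Path Res→J1→Out (+1); total 2.
Path Res→J6→Out (+1); total 3.
Path Res→J7→Out (+1); total 4.
Path Res→J2→Out (+1); total 5.
No residual Res→Out path; max flow = 5.
Certifying cut of size 5: {Res→J1, Res→J2, Res→J6, Res→J7, Res→Out}.

5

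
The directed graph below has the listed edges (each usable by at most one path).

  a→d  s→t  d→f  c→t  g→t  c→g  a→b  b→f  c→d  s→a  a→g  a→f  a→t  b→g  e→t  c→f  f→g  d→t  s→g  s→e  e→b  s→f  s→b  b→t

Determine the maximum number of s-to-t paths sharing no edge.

5

Assign every edge capacity 1; by Menger, the answer equals the max flow.
Path s→t (+1); total 1.
Path s→a→t (+1); total 2.
Path s→b→t (+1); total 3.
Path s→e→t (+1); total 4.
Path s→g→t (+1); total 5.
No residual s→t path; max flow = 5.
Certifying cut of size 5: {g→t, s→a, s→b, s→e, s→t}.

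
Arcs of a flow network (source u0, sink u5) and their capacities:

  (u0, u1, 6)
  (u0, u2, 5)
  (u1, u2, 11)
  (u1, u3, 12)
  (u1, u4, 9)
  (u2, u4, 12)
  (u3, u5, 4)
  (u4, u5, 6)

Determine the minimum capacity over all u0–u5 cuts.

Augment u0→u1→u3→u5: bottleneck 4, flow now 4.
Augment u0→u1→u4→u5: bottleneck 2, flow now 6.
Augment u0→u2→u4→u5: bottleneck 4, flow now 10.
No augmenting path remains; maximum flow = 10.
By max-flow min-cut, the minimum cut capacity equals the max flow.
In the residual graph, reachable from u0: {u0, u1, u2, u3, u4}.
Min-cut edges: u3→u5 (4), u4→u5 (6); capacity 4 + 6 = 10.

10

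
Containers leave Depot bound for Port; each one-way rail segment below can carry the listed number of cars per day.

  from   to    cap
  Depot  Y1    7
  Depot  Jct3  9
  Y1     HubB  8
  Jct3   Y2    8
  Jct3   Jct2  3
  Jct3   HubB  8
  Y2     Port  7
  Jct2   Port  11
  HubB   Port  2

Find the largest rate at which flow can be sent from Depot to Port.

Augment Depot→Y1→HubB→Port: bottleneck 2, flow now 2.
Augment Depot→Jct3→Y2→Port: bottleneck 7, flow now 9.
Augment Depot→Jct3→Jct2→Port: bottleneck 2, flow now 11.
No augmenting path remains; maximum flow = 11.
In the residual graph, reachable from Depot: {Depot, Y1, HubB}.
Min-cut edges: Depot→Jct3 (9), HubB→Port (2); capacity 9 + 2 = 11.
This cut is saturated, so no flow can exceed 11.

11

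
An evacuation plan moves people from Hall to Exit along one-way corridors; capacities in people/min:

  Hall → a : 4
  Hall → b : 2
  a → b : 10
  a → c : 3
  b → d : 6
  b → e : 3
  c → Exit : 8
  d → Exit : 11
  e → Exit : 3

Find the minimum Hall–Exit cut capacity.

6

Augment Hall→a→c→Exit: bottleneck 3, flow now 3.
Augment Hall→b→d→Exit: bottleneck 2, flow now 5.
Augment Hall→a→b→d→Exit: bottleneck 1, flow now 6.
No augmenting path remains; maximum flow = 6.
By max-flow min-cut, the minimum cut capacity equals the max flow.
In the residual graph, reachable from Hall: {Hall}.
Min-cut edges: Hall→a (4), Hall→b (2); capacity 4 + 2 = 6.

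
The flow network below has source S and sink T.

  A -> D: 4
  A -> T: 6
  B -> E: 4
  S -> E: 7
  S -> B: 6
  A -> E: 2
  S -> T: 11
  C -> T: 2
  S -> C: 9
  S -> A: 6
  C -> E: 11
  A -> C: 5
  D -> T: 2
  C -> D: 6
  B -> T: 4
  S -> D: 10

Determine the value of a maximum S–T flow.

Augment S→T: bottleneck 11, flow now 11.
Augment S→A→T: bottleneck 6, flow now 17.
Augment S→B→T: bottleneck 4, flow now 21.
Augment S→C→T: bottleneck 2, flow now 23.
Augment S→D→T: bottleneck 2, flow now 25.
No augmenting path remains; maximum flow = 25.
In the residual graph, reachable from S: {S, B, C, D, E}.
Min-cut edges: S→A (6), S→T (11), B→T (4), C→T (2), D→T (2); capacity 6 + 11 + 4 + 2 + 2 = 25.
This cut is saturated, so no flow can exceed 25.

25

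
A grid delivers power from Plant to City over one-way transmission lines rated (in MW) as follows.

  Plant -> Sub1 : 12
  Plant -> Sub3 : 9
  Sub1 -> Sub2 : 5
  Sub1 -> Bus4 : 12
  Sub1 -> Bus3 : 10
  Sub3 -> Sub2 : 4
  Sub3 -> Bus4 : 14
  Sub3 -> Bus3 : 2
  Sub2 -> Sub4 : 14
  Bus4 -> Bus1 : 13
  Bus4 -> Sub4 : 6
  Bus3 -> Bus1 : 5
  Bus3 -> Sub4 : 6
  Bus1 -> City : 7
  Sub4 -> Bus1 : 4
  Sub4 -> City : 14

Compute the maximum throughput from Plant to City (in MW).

Augment Plant→Sub1→Sub2→Sub4→City: bottleneck 5, flow now 5.
Augment Plant→Sub1→Bus4→Bus1→City: bottleneck 7, flow now 12.
Augment Plant→Sub3→Sub2→Sub4→City: bottleneck 4, flow now 16.
Augment Plant→Sub3→Bus4→Sub4→City: bottleneck 5, flow now 21.
No augmenting path remains; maximum flow = 21.
In the residual graph, reachable from Plant: {Plant}.
Min-cut edges: Plant→Sub1 (12), Plant→Sub3 (9); capacity 12 + 9 = 21.
This cut is saturated, so no flow can exceed 21.

21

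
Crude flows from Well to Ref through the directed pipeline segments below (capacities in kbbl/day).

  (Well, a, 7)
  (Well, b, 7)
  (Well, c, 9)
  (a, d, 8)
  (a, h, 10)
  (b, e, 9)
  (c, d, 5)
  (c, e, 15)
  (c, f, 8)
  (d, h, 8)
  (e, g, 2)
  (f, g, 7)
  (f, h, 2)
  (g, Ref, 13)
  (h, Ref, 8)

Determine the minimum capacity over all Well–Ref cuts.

17

Augment Well→a→h→Ref: bottleneck 7, flow now 7.
Augment Well→b→e→g→Ref: bottleneck 2, flow now 9.
Augment Well→c→d→h→Ref: bottleneck 1, flow now 10.
Augment Well→c→f→g→Ref: bottleneck 7, flow now 17.
No augmenting path remains; maximum flow = 17.
By max-flow min-cut, the minimum cut capacity equals the max flow.
In the residual graph, reachable from Well: {Well, a, b, c, d, e, f, h}.
Min-cut edges: e→g (2), f→g (7), h→Ref (8); capacity 2 + 7 + 8 = 17.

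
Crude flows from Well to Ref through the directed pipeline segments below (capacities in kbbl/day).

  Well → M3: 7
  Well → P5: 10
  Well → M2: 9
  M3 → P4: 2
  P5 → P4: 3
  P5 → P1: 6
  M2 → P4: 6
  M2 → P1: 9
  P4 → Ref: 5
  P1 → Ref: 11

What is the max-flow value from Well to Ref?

16

Augment Well→M3→P4→Ref: bottleneck 2, flow now 2.
Augment Well→P5→P4→Ref: bottleneck 3, flow now 5.
Augment Well→P5→P1→Ref: bottleneck 6, flow now 11.
Augment Well→M2→P1→Ref: bottleneck 5, flow now 16.
No augmenting path remains; maximum flow = 16.
In the residual graph, reachable from Well: {Well, M3, P5, M2, P4, P1}.
Min-cut edges: P4→Ref (5), P1→Ref (11); capacity 5 + 11 = 16.
This cut is saturated, so no flow can exceed 16.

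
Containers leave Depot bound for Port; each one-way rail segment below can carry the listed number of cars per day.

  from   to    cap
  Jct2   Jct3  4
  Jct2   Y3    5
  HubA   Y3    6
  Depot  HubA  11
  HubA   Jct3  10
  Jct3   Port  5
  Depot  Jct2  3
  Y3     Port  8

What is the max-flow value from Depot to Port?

13

Augment Depot→HubA→Jct3→Port: bottleneck 5, flow now 5.
Augment Depot→HubA→Y3→Port: bottleneck 6, flow now 11.
Augment Depot→Jct2→Y3→Port: bottleneck 2, flow now 13.
No augmenting path remains; maximum flow = 13.
In the residual graph, reachable from Depot: {Depot, HubA, Jct2, Jct3, Y3}.
Min-cut edges: Jct3→Port (5), Y3→Port (8); capacity 5 + 8 = 13.
This cut is saturated, so no flow can exceed 13.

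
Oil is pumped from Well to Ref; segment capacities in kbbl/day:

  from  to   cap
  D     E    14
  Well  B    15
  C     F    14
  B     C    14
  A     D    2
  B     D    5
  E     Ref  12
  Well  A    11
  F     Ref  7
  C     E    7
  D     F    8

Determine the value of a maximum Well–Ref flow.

Augment Well→A→D→E→Ref: bottleneck 2, flow now 2.
Augment Well→B→C→E→Ref: bottleneck 7, flow now 9.
Augment Well→B→C→F→Ref: bottleneck 7, flow now 16.
Augment Well→B→D→E→Ref: bottleneck 1, flow now 17.
No augmenting path remains; maximum flow = 17.
In the residual graph, reachable from Well: {Well, A}.
Min-cut edges: Well→B (15), A→D (2); capacity 15 + 2 = 17.
This cut is saturated, so no flow can exceed 17.

17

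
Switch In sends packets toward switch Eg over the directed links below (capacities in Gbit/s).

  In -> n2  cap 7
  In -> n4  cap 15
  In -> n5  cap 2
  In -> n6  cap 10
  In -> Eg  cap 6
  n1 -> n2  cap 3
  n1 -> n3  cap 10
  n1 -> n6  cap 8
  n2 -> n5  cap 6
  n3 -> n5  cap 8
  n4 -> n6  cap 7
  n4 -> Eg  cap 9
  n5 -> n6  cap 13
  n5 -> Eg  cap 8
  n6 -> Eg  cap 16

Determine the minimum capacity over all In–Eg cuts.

39

Augment In→Eg: bottleneck 6, flow now 6.
Augment In→n4→Eg: bottleneck 9, flow now 15.
Augment In→n5→Eg: bottleneck 2, flow now 17.
Augment In→n6→Eg: bottleneck 10, flow now 27.
Augment In→n2→n5→Eg: bottleneck 6, flow now 33.
Augment In→n4→n6→Eg: bottleneck 6, flow now 39.
No augmenting path remains; maximum flow = 39.
By max-flow min-cut, the minimum cut capacity equals the max flow.
In the residual graph, reachable from In: {In, n2}.
Min-cut edges: In→n4 (15), In→n5 (2), In→n6 (10), In→Eg (6), n2→n5 (6); capacity 15 + 2 + 10 + 6 + 6 = 39.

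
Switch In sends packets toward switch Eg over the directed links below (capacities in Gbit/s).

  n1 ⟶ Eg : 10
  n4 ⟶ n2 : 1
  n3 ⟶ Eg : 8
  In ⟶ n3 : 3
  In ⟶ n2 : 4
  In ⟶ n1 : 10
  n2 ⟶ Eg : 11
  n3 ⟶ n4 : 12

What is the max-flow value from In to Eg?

17

Augment In→n1→Eg: bottleneck 10, flow now 10.
Augment In→n2→Eg: bottleneck 4, flow now 14.
Augment In→n3→Eg: bottleneck 3, flow now 17.
No augmenting path remains; maximum flow = 17.
In the residual graph, reachable from In: {In}.
Min-cut edges: In→n1 (10), In→n2 (4), In→n3 (3); capacity 10 + 4 + 3 = 17.
This cut is saturated, so no flow can exceed 17.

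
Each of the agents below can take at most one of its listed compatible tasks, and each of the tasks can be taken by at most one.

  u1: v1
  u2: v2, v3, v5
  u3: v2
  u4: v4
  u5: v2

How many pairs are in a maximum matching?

4

Unit-capacity flow: source→left, listed edges, right→sink; max matching = max flow.
Augmenting path u1→v1 (+1); matched 1.
Augmenting path u2→v2 (+1); matched 2.
Augmenting path u4→v4 (+1); matched 3.
Augmenting path u3→v2→u2→v3 (+1); matched 4.
No augmenting path remains; maximum matching = 4.
König certificate: {u1, u2, u4, v2} is a vertex cover of size 4 (every listed pair touches it), so no matching can be larger.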